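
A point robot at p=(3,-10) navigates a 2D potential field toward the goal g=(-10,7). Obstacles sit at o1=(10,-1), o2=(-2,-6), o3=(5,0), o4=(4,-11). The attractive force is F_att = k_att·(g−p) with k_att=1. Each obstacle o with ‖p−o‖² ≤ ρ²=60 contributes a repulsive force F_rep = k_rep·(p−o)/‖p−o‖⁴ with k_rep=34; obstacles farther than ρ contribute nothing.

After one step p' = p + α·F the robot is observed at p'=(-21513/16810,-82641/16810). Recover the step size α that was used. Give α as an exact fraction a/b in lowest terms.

α = 1/5

F_att = 1·(g−p) = 1·(-13,17) = (-13.0000,17.0000)
o1: d²=130 > ρ²=60 → inactive
o2: d²=41 ≤ ρ²=60; F_rep = 34·(5,-4)/41² = (0.1011,-0.0809)
o3: d²=104 > ρ²=60 → inactive
o4: d²=2 ≤ ρ²=60; F_rep = 34·(-1,1)/2² = (-8.5000,8.5000)
F = F_att + ΣF_rep = (-21.3989,25.4191)
Δp = p'−p = (-4.2798,5.0838); α = Δx/Fx = (-71943/16810) / (-71943/3362) = 1/5
check: Δy/Fy = (85459/16810) / (85459/3362) = 1/5 ✓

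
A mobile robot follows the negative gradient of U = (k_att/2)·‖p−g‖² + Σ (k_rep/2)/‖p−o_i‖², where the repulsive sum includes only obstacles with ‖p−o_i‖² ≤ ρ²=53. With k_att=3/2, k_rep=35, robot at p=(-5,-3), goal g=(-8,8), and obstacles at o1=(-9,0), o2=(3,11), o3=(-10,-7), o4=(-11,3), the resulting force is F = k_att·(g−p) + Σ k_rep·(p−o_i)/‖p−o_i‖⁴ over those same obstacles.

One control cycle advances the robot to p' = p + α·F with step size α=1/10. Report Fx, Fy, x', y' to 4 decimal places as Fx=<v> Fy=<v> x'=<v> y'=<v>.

Fx=-4.1719 Fy=16.4153 x'=-5.4172 y'=-1.3585

F_att = 3/2·(g−p) = 3/2·(-3,11) = (-4.5000,16.5000)
o1: d²=25 ≤ ρ²=53; F_rep = 35·(4,-3)/25² = (0.2240,-0.1680)
o2: d²=260 > ρ²=53 → inactive
o3: d²=41 ≤ ρ²=53; F_rep = 35·(5,4)/41² = (0.1041,0.0833)
o4: d²=72 > ρ²=53 → inactive
F = F_att + ΣF_rep = (-4.1719,16.4153)
p' = p + 1/10·F = (-5.4172,-1.3585)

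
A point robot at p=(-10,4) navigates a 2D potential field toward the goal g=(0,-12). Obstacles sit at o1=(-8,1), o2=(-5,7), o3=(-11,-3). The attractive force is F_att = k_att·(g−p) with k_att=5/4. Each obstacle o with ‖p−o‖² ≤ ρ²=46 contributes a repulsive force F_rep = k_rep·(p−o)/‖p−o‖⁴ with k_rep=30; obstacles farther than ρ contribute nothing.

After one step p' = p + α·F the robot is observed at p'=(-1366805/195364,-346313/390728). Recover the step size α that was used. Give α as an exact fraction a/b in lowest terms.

α = 1/4

F_att = 5/4·(g−p) = 5/4·(10,-16) = (12.5000,-20.0000)
o1: d²=13 ≤ ρ²=46; F_rep = 30·(-2,3)/13² = (-0.3550,0.5325)
o2: d²=34 ≤ ρ²=46; F_rep = 30·(-5,-3)/34² = (-0.1298,-0.0779)
o3: d²=50 > ρ²=46 → inactive
F = F_att + ΣF_rep = (12.0152,-19.5453)
Δp = p'−p = (3.0038,-4.8863); α = Δx/Fx = (586835/195364) / (586835/48841) = 1/4
check: Δy/Fy = (-1909225/390728) / (-1909225/97682) = 1/4 ✓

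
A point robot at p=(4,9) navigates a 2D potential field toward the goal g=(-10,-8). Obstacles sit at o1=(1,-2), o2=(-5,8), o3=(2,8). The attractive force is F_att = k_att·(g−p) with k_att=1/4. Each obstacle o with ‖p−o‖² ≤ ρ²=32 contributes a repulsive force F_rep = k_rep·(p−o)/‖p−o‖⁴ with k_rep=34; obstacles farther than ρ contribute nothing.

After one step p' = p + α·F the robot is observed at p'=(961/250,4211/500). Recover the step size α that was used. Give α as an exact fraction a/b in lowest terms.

F_att = 1/4·(g−p) = 1/4·(-14,-17) = (-3.5000,-4.2500)
o1: d²=130 > ρ²=32 → inactive
o2: d²=82 > ρ²=32 → inactive
o3: d²=5 ≤ ρ²=32; F_rep = 34·(2,1)/5² = (2.7200,1.3600)
F = F_att + ΣF_rep = (-0.7800,-2.8900)
Δp = p'−p = (-0.1560,-0.5780); α = Δx/Fx = (-39/250) / (-39/50) = 1/5
check: Δy/Fy = (-289/500) / (-289/100) = 1/5 ✓

α = 1/5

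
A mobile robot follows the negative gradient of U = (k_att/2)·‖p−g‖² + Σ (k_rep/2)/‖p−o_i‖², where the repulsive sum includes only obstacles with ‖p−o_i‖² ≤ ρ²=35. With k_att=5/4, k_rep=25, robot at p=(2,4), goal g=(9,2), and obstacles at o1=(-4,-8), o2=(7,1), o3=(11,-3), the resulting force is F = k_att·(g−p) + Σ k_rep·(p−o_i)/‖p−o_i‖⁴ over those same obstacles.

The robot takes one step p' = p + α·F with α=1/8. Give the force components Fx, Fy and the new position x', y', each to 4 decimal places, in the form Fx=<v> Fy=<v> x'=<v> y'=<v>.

Fx=8.6419 Fy=-2.4351 x'=3.0802 y'=3.6956

F_att = 5/4·(g−p) = 5/4·(7,-2) = (8.7500,-2.5000)
o1: d²=180 > ρ²=35 → inactive
o2: d²=34 ≤ ρ²=35; F_rep = 25·(-5,3)/34² = (-0.1081,0.0649)
o3: d²=130 > ρ²=35 → inactive
F = F_att + ΣF_rep = (8.6419,-2.4351)
p' = p + 1/8·F = (3.0802,3.6956)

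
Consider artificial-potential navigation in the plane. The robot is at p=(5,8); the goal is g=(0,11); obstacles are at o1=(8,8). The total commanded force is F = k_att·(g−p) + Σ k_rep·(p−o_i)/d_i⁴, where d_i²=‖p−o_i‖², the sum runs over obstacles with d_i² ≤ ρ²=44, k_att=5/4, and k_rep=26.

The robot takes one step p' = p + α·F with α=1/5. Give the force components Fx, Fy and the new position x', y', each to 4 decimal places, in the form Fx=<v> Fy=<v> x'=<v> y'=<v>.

Fx=-7.2130 Fy=3.7500 x'=3.5574 y'=8.7500

F_att = 5/4·(g−p) = 5/4·(-5,3) = (-6.2500,3.7500)
o1: d²=9 ≤ ρ²=44; F_rep = 26·(-3,0)/9² = (-0.9630,0.0000)
F = F_att + ΣF_rep = (-7.2130,3.7500)
p' = p + 1/5·F = (3.5574,8.7500)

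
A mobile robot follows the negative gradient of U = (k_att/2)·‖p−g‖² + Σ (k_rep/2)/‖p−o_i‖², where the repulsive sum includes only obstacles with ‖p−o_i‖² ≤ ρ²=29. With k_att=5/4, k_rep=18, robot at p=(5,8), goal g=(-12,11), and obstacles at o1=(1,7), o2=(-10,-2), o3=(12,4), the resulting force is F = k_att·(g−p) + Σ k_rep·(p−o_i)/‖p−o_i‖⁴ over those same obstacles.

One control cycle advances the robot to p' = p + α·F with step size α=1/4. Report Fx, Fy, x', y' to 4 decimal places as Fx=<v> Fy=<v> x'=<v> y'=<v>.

Fx=-21.0009 Fy=3.8123 x'=-0.2502 y'=8.9531

F_att = 5/4·(g−p) = 5/4·(-17,3) = (-21.2500,3.7500)
o1: d²=17 ≤ ρ²=29; F_rep = 18·(4,1)/17² = (0.2491,0.0623)
o2: d²=325 > ρ²=29 → inactive
o3: d²=65 > ρ²=29 → inactive
F = F_att + ΣF_rep = (-21.0009,3.8123)
p' = p + 1/4·F = (-0.2502,8.9531)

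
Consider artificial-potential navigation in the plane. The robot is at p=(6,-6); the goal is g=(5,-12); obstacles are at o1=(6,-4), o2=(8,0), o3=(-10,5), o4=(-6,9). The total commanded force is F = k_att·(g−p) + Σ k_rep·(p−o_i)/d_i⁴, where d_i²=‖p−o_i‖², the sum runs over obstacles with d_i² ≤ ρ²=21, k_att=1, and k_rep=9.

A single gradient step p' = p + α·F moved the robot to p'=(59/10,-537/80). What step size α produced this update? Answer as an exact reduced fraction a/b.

F_att = 1·(g−p) = 1·(-1,-6) = (-1.0000,-6.0000)
o1: d²=4 ≤ ρ²=21; F_rep = 9·(0,-2)/4² = (0.0000,-1.1250)
o2: d²=40 > ρ²=21 → inactive
o3: d²=377 > ρ²=21 → inactive
o4: d²=369 > ρ²=21 → inactive
F = F_att + ΣF_rep = (-1.0000,-7.1250)
Δp = p'−p = (-0.1000,-0.7125); α = Δx/Fx = (-1/10) / (-1) = 1/10
check: Δy/Fy = (-57/80) / (-57/8) = 1/10 ✓

α = 1/10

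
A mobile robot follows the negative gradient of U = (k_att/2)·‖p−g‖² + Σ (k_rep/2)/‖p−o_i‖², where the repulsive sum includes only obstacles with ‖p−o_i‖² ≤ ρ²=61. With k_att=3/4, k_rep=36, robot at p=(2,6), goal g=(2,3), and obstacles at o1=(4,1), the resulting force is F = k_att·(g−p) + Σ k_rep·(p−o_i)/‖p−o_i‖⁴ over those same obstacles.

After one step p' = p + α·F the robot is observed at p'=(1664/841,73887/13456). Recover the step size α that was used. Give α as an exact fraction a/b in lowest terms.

α = 1/4

F_att = 3/4·(g−p) = 3/4·(0,-3) = (0.0000,-2.2500)
o1: d²=29 ≤ ρ²=61; F_rep = 36·(-2,5)/29² = (-0.0856,0.2140)
F = F_att + ΣF_rep = (-0.0856,-2.0360)
Δp = p'−p = (-0.0214,-0.5090); α = Δx/Fx = (-18/841) / (-72/841) = 1/4
check: Δy/Fy = (-6849/13456) / (-6849/3364) = 1/4 ✓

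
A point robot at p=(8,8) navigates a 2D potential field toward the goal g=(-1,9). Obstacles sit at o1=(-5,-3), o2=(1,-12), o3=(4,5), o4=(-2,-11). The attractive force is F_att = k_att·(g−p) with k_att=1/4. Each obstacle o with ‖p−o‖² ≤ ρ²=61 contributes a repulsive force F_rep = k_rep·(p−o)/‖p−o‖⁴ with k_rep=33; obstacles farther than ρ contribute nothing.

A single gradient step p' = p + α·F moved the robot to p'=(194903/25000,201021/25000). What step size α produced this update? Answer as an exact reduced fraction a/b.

α = 1/10

F_att = 1/4·(g−p) = 1/4·(-9,1) = (-2.2500,0.2500)
o1: d²=290 > ρ²=61 → inactive
o2: d²=449 > ρ²=61 → inactive
o3: d²=25 ≤ ρ²=61; F_rep = 33·(4,3)/25² = (0.2112,0.1584)
o4: d²=461 > ρ²=61 → inactive
F = F_att + ΣF_rep = (-2.0388,0.4084)
Δp = p'−p = (-0.2039,0.0408); α = Δx/Fx = (-5097/25000) / (-5097/2500) = 1/10
check: Δy/Fy = (1021/25000) / (1021/2500) = 1/10 ✓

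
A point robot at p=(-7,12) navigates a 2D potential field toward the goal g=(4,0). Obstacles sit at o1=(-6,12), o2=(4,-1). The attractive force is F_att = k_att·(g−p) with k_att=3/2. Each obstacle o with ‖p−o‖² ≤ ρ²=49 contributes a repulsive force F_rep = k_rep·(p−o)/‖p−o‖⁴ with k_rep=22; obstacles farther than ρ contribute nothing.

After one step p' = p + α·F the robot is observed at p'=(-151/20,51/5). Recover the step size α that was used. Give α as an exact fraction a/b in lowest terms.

F_att = 3/2·(g−p) = 3/2·(11,-12) = (16.5000,-18.0000)
o1: d²=1 ≤ ρ²=49; F_rep = 22·(-1,0)/1² = (-22.0000,0.0000)
o2: d²=290 > ρ²=49 → inactive
F = F_att + ΣF_rep = (-5.5000,-18.0000)
Δp = p'−p = (-0.5500,-1.8000); α = Δx/Fx = (-11/20) / (-11/2) = 1/10
check: Δy/Fy = (-9/5) / (-18) = 1/10 ✓

α = 1/10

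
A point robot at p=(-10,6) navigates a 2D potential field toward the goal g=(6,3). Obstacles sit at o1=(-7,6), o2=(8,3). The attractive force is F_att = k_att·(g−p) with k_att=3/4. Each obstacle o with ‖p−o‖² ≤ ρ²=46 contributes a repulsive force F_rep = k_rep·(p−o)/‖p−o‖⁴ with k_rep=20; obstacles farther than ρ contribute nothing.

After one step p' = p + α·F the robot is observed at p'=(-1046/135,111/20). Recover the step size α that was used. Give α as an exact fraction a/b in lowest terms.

F_att = 3/4·(g−p) = 3/4·(16,-3) = (12.0000,-2.2500)
o1: d²=9 ≤ ρ²=46; F_rep = 20·(-3,0)/9² = (-0.7407,0.0000)
o2: d²=333 > ρ²=46 → inactive
F = F_att + ΣF_rep = (11.2593,-2.2500)
Δp = p'−p = (2.2519,-0.4500); α = Δx/Fx = (304/135) / (304/27) = 1/5
check: Δy/Fy = (-9/20) / (-9/4) = 1/5 ✓

α = 1/5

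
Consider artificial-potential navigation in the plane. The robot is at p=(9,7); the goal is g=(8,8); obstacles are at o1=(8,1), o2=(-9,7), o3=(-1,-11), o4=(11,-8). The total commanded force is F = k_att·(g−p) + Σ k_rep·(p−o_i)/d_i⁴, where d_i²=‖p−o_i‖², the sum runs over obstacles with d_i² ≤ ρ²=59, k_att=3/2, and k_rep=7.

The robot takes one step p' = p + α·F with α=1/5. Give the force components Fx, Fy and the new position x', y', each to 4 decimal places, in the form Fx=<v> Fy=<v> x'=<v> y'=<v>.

Fx=-1.4949 Fy=1.5307 x'=8.7010 y'=7.3061

F_att = 3/2·(g−p) = 3/2·(-1,1) = (-1.5000,1.5000)
o1: d²=37 ≤ ρ²=59; F_rep = 7·(1,6)/37² = (0.0051,0.0307)
o2: d²=324 > ρ²=59 → inactive
o3: d²=424 > ρ²=59 → inactive
o4: d²=229 > ρ²=59 → inactive
F = F_att + ΣF_rep = (-1.4949,1.5307)
p' = p + 1/5·F = (8.7010,7.3061)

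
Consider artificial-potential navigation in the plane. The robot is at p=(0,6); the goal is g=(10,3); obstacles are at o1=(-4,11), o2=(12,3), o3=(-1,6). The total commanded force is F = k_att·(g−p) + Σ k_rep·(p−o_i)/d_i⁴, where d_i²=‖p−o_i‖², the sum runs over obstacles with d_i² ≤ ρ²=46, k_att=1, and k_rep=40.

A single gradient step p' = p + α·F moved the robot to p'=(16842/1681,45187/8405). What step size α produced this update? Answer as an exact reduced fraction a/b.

α = 1/5

F_att = 1·(g−p) = 1·(10,-3) = (10.0000,-3.0000)
o1: d²=41 ≤ ρ²=46; F_rep = 40·(4,-5)/41² = (0.0952,-0.1190)
o2: d²=153 > ρ²=46 → inactive
o3: d²=1 ≤ ρ²=46; F_rep = 40·(1,0)/1² = (40.0000,0.0000)
F = F_att + ΣF_rep = (50.0952,-3.1190)
Δp = p'−p = (10.0190,-0.6238); α = Δx/Fx = (16842/1681) / (84210/1681) = 1/5
check: Δy/Fy = (-5243/8405) / (-5243/1681) = 1/5 ✓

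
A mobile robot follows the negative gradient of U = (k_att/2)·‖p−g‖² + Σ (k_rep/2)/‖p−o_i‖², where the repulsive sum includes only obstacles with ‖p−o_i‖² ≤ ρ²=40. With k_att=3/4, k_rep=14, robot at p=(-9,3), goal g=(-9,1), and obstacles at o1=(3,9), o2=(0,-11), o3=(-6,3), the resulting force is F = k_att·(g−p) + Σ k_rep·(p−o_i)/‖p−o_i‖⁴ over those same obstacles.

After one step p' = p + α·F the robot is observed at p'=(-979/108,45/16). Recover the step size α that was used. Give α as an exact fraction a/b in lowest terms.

α = 1/8

F_att = 3/4·(g−p) = 3/4·(0,-2) = (0.0000,-1.5000)
o1: d²=180 > ρ²=40 → inactive
o2: d²=277 > ρ²=40 → inactive
o3: d²=9 ≤ ρ²=40; F_rep = 14·(-3,0)/9² = (-0.5185,0.0000)
F = F_att + ΣF_rep = (-0.5185,-1.5000)
Δp = p'−p = (-0.0648,-0.1875); α = Δx/Fx = (-7/108) / (-14/27) = 1/8
check: Δy/Fy = (-3/16) / (-3/2) = 1/8 ✓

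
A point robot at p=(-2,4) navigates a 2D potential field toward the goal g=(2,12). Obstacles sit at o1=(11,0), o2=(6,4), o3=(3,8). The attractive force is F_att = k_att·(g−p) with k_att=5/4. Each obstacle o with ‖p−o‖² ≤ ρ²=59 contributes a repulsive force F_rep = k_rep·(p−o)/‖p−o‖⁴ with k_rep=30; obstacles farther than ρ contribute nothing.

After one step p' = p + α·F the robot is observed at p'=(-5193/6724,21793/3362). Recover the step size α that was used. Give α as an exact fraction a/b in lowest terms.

α = 1/4

F_att = 5/4·(g−p) = 5/4·(4,8) = (5.0000,10.0000)
o1: d²=185 > ρ²=59 → inactive
o2: d²=64 > ρ²=59 → inactive
o3: d²=41 ≤ ρ²=59; F_rep = 30·(-5,-4)/41² = (-0.0892,-0.0714)
F = F_att + ΣF_rep = (4.9108,9.9286)
Δp = p'−p = (1.2277,2.4822); α = Δx/Fx = (8255/6724) / (8255/1681) = 1/4
check: Δy/Fy = (8345/3362) / (16690/1681) = 1/4 ✓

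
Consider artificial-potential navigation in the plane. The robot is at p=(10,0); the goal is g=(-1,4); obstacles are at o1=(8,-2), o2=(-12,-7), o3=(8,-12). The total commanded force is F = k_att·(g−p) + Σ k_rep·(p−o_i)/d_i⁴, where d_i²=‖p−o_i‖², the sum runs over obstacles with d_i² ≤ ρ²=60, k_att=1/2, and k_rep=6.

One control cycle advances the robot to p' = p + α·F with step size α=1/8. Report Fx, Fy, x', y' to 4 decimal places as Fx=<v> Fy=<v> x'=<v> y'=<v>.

Fx=-5.3125 Fy=2.1875 x'=9.3359 y'=0.2734

F_att = 1/2·(g−p) = 1/2·(-11,4) = (-5.5000,2.0000)
o1: d²=8 ≤ ρ²=60; F_rep = 6·(2,2)/8² = (0.1875,0.1875)
o2: d²=533 > ρ²=60 → inactive
o3: d²=148 > ρ²=60 → inactive
F = F_att + ΣF_rep = (-5.3125,2.1875)
p' = p + 1/8·F = (9.3359,0.2734)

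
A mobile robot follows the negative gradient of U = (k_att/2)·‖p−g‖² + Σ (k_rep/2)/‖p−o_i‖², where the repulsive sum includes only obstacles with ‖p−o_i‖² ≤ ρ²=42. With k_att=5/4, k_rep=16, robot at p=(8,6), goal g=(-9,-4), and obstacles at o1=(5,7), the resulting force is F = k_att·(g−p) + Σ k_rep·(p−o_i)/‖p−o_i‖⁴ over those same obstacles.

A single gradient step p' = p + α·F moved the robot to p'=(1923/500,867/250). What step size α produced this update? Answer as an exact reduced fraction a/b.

F_att = 5/4·(g−p) = 5/4·(-17,-10) = (-21.2500,-12.5000)
o1: d²=10 ≤ ρ²=42; F_rep = 16·(3,-1)/10² = (0.4800,-0.1600)
F = F_att + ΣF_rep = (-20.7700,-12.6600)
Δp = p'−p = (-4.1540,-2.5320); α = Δx/Fx = (-2077/500) / (-2077/100) = 1/5
check: Δy/Fy = (-633/250) / (-633/50) = 1/5 ✓

α = 1/5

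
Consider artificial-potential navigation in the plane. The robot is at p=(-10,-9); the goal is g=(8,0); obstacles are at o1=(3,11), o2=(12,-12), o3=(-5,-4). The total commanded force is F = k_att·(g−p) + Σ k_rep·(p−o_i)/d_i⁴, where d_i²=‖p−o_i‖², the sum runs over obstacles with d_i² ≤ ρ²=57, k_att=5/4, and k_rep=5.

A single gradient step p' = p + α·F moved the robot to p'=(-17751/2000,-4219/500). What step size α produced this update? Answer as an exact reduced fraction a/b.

F_att = 5/4·(g−p) = 5/4·(18,9) = (22.5000,11.2500)
o1: d²=569 > ρ²=57 → inactive
o2: d²=493 > ρ²=57 → inactive
o3: d²=50 ≤ ρ²=57; F_rep = 5·(-5,-5)/50² = (-0.0100,-0.0100)
F = F_att + ΣF_rep = (22.4900,11.2400)
Δp = p'−p = (1.1245,0.5620); α = Δx/Fx = (2249/2000) / (2249/100) = 1/20
check: Δy/Fy = (281/500) / (281/25) = 1/20 ✓

α = 1/20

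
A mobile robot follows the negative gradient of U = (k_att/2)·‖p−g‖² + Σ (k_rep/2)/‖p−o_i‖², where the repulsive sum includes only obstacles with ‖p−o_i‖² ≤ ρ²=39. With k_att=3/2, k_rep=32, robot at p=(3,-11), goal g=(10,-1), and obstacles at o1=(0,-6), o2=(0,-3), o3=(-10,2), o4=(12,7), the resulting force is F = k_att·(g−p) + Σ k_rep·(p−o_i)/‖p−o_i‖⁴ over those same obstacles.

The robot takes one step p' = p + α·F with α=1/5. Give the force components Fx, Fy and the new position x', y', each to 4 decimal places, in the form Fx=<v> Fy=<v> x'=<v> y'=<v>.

F_att = 3/2·(g−p) = 3/2·(7,10) = (10.5000,15.0000)
o1: d²=34 ≤ ρ²=39; F_rep = 32·(3,-5)/34² = (0.0830,-0.1384)
o2: d²=73 > ρ²=39 → inactive
o3: d²=338 > ρ²=39 → inactive
o4: d²=405 > ρ²=39 → inactive
F = F_att + ΣF_rep = (10.5830,14.8616)
p' = p + 1/5·F = (5.1166,-8.0277)

Fx=10.5830 Fy=14.8616 x'=5.1166 y'=-8.0277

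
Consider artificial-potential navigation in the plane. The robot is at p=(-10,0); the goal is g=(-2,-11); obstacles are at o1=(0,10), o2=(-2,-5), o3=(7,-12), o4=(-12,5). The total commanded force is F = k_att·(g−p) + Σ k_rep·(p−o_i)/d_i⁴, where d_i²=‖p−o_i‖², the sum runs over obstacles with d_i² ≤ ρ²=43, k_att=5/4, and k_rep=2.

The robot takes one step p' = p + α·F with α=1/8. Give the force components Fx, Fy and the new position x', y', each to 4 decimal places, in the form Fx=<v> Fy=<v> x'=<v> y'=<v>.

F_att = 5/4·(g−p) = 5/4·(8,-11) = (10.0000,-13.7500)
o1: d²=200 > ρ²=43 → inactive
o2: d²=89 > ρ²=43 → inactive
o3: d²=433 > ρ²=43 → inactive
o4: d²=29 ≤ ρ²=43; F_rep = 2·(2,-5)/29² = (0.0048,-0.0119)
F = F_att + ΣF_rep = (10.0048,-13.7619)
p' = p + 1/8·F = (-8.7494,-1.7202)

Fx=10.0048 Fy=-13.7619 x'=-8.7494 y'=-1.7202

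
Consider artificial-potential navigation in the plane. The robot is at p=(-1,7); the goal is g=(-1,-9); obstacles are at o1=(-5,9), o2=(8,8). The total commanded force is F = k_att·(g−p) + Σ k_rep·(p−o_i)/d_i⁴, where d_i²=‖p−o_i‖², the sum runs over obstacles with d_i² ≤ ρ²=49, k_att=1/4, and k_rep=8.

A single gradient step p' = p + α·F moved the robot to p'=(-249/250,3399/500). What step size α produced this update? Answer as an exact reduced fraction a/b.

F_att = 1/4·(g−p) = 1/4·(0,-16) = (0.0000,-4.0000)
o1: d²=20 ≤ ρ²=49; F_rep = 8·(4,-2)/20² = (0.0800,-0.0400)
o2: d²=82 > ρ²=49 → inactive
F = F_att + ΣF_rep = (0.0800,-4.0400)
Δp = p'−p = (0.0040,-0.2020); α = Δx/Fx = (1/250) / (2/25) = 1/20
check: Δy/Fy = (-101/500) / (-101/25) = 1/20 ✓

α = 1/20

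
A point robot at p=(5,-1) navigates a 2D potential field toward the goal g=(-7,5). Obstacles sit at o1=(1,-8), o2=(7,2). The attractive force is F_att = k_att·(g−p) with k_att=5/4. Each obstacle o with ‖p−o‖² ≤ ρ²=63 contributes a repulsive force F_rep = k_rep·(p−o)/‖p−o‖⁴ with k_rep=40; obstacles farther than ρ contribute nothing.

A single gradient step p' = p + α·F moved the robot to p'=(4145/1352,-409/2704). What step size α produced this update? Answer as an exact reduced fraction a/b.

α = 1/8

F_att = 5/4·(g−p) = 5/4·(-12,6) = (-15.0000,7.5000)
o1: d²=65 > ρ²=63 → inactive
o2: d²=13 ≤ ρ²=63; F_rep = 40·(-2,-3)/13² = (-0.4734,-0.7101)
F = F_att + ΣF_rep = (-15.4734,6.7899)
Δp = p'−p = (-1.9342,0.8487); α = Δx/Fx = (-2615/1352) / (-2615/169) = 1/8
check: Δy/Fy = (2295/2704) / (2295/338) = 1/8 ✓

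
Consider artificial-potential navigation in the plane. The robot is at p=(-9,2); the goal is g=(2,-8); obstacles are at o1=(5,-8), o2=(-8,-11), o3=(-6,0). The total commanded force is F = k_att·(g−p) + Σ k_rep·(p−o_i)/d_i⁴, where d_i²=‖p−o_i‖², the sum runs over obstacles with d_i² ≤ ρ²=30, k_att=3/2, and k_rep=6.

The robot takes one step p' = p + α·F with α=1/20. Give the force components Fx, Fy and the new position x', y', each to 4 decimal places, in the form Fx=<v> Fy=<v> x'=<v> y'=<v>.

Fx=16.3935 Fy=-14.9290 x'=-8.1803 y'=1.2536

F_att = 3/2·(g−p) = 3/2·(11,-10) = (16.5000,-15.0000)
o1: d²=296 > ρ²=30 → inactive
o2: d²=170 > ρ²=30 → inactive
o3: d²=13 ≤ ρ²=30; F_rep = 6·(-3,2)/13² = (-0.1065,0.0710)
F = F_att + ΣF_rep = (16.3935,-14.9290)
p' = p + 1/20·F = (-8.1803,1.2536)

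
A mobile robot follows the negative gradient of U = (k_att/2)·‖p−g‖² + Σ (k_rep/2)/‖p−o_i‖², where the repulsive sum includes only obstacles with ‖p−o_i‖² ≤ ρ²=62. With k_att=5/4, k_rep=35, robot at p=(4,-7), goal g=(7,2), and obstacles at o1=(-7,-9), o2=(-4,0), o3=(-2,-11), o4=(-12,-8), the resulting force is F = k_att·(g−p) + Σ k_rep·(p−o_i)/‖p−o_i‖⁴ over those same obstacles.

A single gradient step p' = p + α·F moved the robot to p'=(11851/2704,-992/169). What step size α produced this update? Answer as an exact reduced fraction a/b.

F_att = 5/4·(g−p) = 5/4·(3,9) = (3.7500,11.2500)
o1: d²=125 > ρ²=62 → inactive
o2: d²=113 > ρ²=62 → inactive
o3: d²=52 ≤ ρ²=62; F_rep = 35·(6,4)/52² = (0.0777,0.0518)
o4: d²=257 > ρ²=62 → inactive
F = F_att + ΣF_rep = (3.8277,11.3018)
Δp = p'−p = (0.3828,1.1302); α = Δx/Fx = (1035/2704) / (5175/1352) = 1/10
check: Δy/Fy = (191/169) / (1910/169) = 1/10 ✓

α = 1/10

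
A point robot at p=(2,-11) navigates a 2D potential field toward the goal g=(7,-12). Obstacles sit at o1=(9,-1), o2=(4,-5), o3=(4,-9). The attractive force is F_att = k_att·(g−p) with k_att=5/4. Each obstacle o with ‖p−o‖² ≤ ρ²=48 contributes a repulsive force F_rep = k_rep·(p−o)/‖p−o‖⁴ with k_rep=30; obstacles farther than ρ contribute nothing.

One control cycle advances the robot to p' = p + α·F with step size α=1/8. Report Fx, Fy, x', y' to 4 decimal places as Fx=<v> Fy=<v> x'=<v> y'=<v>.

F_att = 5/4·(g−p) = 5/4·(5,-1) = (6.2500,-1.2500)
o1: d²=149 > ρ²=48 → inactive
o2: d²=40 ≤ ρ²=48; F_rep = 30·(-2,-6)/40² = (-0.0375,-0.1125)
o3: d²=8 ≤ ρ²=48; F_rep = 30·(-2,-2)/8² = (-0.9375,-0.9375)
F = F_att + ΣF_rep = (5.2750,-2.3000)
p' = p + 1/8·F = (2.6594,-11.2875)

Fx=5.2750 Fy=-2.3000 x'=2.6594 y'=-11.2875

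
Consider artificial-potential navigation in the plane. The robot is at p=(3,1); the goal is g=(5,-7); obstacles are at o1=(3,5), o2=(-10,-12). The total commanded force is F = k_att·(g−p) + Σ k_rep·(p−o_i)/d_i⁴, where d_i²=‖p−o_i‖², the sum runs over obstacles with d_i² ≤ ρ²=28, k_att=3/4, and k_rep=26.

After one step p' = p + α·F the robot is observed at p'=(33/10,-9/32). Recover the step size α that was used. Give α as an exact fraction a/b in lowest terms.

F_att = 3/4·(g−p) = 3/4·(2,-8) = (1.5000,-6.0000)
o1: d²=16 ≤ ρ²=28; F_rep = 26·(0,-4)/16² = (0.0000,-0.4062)
o2: d²=338 > ρ²=28 → inactive
F = F_att + ΣF_rep = (1.5000,-6.4062)
Δp = p'−p = (0.3000,-1.2812); α = Δx/Fx = (3/10) / (3/2) = 1/5
check: Δy/Fy = (-41/32) / (-205/32) = 1/5 ✓

α = 1/5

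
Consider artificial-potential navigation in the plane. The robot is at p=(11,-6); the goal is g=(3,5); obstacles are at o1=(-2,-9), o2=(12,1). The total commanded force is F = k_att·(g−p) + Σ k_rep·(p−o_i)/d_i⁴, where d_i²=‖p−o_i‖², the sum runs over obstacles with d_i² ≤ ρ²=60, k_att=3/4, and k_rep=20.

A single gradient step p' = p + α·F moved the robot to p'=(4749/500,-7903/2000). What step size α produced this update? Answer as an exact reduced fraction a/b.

F_att = 3/4·(g−p) = 3/4·(-8,11) = (-6.0000,8.2500)
o1: d²=178 > ρ²=60 → inactive
o2: d²=50 ≤ ρ²=60; F_rep = 20·(-1,-7)/50² = (-0.0080,-0.0560)
F = F_att + ΣF_rep = (-6.0080,8.1940)
Δp = p'−p = (-1.5020,2.0485); α = Δx/Fx = (-751/500) / (-751/125) = 1/4
check: Δy/Fy = (4097/2000) / (4097/500) = 1/4 ✓

α = 1/4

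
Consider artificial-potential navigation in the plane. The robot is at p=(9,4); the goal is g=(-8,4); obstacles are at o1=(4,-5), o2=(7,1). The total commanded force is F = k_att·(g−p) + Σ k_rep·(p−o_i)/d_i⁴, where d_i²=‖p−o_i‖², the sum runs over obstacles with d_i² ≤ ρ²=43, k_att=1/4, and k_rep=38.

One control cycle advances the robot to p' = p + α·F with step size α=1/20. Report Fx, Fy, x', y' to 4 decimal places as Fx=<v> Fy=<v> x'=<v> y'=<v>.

Fx=-3.8003 Fy=0.6746 x'=8.8100 y'=4.0337

F_att = 1/4·(g−p) = 1/4·(-17,0) = (-4.2500,0.0000)
o1: d²=106 > ρ²=43 → inactive
o2: d²=13 ≤ ρ²=43; F_rep = 38·(2,3)/13² = (0.4497,0.6746)
F = F_att + ΣF_rep = (-3.8003,0.6746)
p' = p + 1/20·F = (8.8100,4.0337)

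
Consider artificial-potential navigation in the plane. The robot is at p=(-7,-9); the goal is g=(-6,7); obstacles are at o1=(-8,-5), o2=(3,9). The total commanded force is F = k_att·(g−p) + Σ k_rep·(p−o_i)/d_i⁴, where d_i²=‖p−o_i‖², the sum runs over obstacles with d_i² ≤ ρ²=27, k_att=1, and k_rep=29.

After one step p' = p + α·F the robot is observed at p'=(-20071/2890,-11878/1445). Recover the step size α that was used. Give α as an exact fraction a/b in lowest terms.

α = 1/20

F_att = 1·(g−p) = 1·(1,16) = (1.0000,16.0000)
o1: d²=17 ≤ ρ²=27; F_rep = 29·(1,-4)/17² = (0.1003,-0.4014)
o2: d²=424 > ρ²=27 → inactive
F = F_att + ΣF_rep = (1.1003,15.5986)
Δp = p'−p = (0.0550,0.7799); α = Δx/Fx = (159/2890) / (318/289) = 1/20
check: Δy/Fy = (1127/1445) / (4508/289) = 1/20 ✓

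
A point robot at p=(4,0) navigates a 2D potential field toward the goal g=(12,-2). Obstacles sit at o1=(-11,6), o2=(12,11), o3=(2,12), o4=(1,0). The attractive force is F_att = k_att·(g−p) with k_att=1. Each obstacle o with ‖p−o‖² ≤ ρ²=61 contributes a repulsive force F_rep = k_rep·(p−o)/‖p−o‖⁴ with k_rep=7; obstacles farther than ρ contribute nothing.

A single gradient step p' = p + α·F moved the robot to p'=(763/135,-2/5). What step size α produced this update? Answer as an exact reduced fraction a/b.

F_att = 1·(g−p) = 1·(8,-2) = (8.0000,-2.0000)
o1: d²=261 > ρ²=61 → inactive
o2: d²=185 > ρ²=61 → inactive
o3: d²=148 > ρ²=61 → inactive
o4: d²=9 ≤ ρ²=61; F_rep = 7·(3,0)/9² = (0.2593,0.0000)
F = F_att + ΣF_rep = (8.2593,-2.0000)
Δp = p'−p = (1.6519,-0.4000); α = Δx/Fx = (223/135) / (223/27) = 1/5
check: Δy/Fy = (-2/5) / (-2) = 1/5 ✓

α = 1/5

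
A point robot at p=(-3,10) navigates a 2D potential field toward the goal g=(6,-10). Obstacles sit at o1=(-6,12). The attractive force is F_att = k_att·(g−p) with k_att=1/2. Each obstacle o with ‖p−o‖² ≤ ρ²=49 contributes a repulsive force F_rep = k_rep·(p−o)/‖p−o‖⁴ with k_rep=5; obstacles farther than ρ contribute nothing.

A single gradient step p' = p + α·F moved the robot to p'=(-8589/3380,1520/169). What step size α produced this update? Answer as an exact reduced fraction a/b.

F_att = 1/2·(g−p) = 1/2·(9,-20) = (4.5000,-10.0000)
o1: d²=13 ≤ ρ²=49; F_rep = 5·(3,-2)/13² = (0.0888,-0.0592)
F = F_att + ΣF_rep = (4.5888,-10.0592)
Δp = p'−p = (0.4589,-1.0059); α = Δx/Fx = (1551/3380) / (1551/338) = 1/10
check: Δy/Fy = (-170/169) / (-1700/169) = 1/10 ✓

α = 1/10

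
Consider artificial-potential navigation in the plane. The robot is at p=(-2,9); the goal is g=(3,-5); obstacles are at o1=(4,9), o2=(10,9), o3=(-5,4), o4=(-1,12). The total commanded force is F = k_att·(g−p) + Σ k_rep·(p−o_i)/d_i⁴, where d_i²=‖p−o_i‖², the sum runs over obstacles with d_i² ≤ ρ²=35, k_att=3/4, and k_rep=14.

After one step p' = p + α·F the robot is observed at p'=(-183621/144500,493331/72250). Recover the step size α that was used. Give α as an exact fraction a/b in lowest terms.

F_att = 3/4·(g−p) = 3/4·(5,-14) = (3.7500,-10.5000)
o1: d²=36 > ρ²=35 → inactive
o2: d²=144 > ρ²=35 → inactive
o3: d²=34 ≤ ρ²=35; F_rep = 14·(3,5)/34² = (0.0363,0.0606)
o4: d²=10 ≤ ρ²=35; F_rep = 14·(-1,-3)/10² = (-0.1400,-0.4200)
F = F_att + ΣF_rep = (3.6463,-10.8594)
Δp = p'−p = (0.7293,-2.1719); α = Δx/Fx = (105379/144500) / (105379/28900) = 1/5
check: Δy/Fy = (-156919/72250) / (-156919/14450) = 1/5 ✓

α = 1/5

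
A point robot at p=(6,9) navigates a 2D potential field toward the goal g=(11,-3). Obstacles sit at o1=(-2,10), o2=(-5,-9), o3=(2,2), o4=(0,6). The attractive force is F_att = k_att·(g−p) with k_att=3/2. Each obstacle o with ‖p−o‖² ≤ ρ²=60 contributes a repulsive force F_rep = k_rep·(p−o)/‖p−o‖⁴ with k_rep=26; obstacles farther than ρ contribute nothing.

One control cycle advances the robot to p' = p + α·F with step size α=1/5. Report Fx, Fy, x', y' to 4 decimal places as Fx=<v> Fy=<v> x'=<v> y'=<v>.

F_att = 3/2·(g−p) = 3/2·(5,-12) = (7.5000,-18.0000)
o1: d²=65 > ρ²=60 → inactive
o2: d²=445 > ρ²=60 → inactive
o3: d²=65 > ρ²=60 → inactive
o4: d²=45 ≤ ρ²=60; F_rep = 26·(6,3)/45² = (0.0770,0.0385)
F = F_att + ΣF_rep = (7.5770,-17.9615)
p' = p + 1/5·F = (7.5154,5.4077)

Fx=7.5770 Fy=-17.9615 x'=7.5154 y'=5.4077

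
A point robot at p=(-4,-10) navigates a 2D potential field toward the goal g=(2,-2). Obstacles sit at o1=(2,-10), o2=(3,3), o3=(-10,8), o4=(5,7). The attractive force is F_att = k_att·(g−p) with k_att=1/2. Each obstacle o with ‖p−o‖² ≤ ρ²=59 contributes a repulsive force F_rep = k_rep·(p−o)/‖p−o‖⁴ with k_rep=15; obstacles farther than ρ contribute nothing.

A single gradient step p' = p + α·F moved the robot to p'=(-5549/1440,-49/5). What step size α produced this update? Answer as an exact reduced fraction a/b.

α = 1/20

F_att = 1/2·(g−p) = 1/2·(6,8) = (3.0000,4.0000)
o1: d²=36 ≤ ρ²=59; F_rep = 15·(-6,0)/36² = (-0.0694,0.0000)
o2: d²=218 > ρ²=59 → inactive
o3: d²=360 > ρ²=59 → inactive
o4: d²=370 > ρ²=59 → inactive
F = F_att + ΣF_rep = (2.9306,4.0000)
Δp = p'−p = (0.1465,0.2000); α = Δx/Fx = (211/1440) / (211/72) = 1/20
check: Δy/Fy = (1/5) / (4) = 1/20 ✓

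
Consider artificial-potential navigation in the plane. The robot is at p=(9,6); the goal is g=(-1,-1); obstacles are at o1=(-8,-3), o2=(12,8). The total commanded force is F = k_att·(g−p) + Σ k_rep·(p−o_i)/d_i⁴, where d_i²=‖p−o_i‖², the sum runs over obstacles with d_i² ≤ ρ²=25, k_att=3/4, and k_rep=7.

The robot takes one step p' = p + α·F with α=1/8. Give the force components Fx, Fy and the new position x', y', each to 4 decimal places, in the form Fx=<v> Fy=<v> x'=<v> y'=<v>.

F_att = 3/4·(g−p) = 3/4·(-10,-7) = (-7.5000,-5.2500)
o1: d²=370 > ρ²=25 → inactive
o2: d²=13 ≤ ρ²=25; F_rep = 7·(-3,-2)/13² = (-0.1243,-0.0828)
F = F_att + ΣF_rep = (-7.6243,-5.3328)
p' = p + 1/8·F = (8.0470,5.3334)

Fx=-7.6243 Fy=-5.3328 x'=8.0470 y'=5.3334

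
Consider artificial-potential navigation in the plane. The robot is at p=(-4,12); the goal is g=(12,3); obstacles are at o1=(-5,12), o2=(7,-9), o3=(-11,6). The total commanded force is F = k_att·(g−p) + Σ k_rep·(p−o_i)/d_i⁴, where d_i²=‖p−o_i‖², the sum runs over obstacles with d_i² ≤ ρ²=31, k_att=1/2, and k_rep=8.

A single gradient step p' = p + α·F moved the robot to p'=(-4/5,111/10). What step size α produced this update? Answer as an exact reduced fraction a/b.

F_att = 1/2·(g−p) = 1/2·(16,-9) = (8.0000,-4.5000)
o1: d²=1 ≤ ρ²=31; F_rep = 8·(1,0)/1² = (8.0000,0.0000)
o2: d²=562 > ρ²=31 → inactive
o3: d²=85 > ρ²=31 → inactive
F = F_att + ΣF_rep = (16.0000,-4.5000)
Δp = p'−p = (3.2000,-0.9000); α = Δx/Fx = (16/5) / (16) = 1/5
check: Δy/Fy = (-9/10) / (-9/2) = 1/5 ✓

α = 1/5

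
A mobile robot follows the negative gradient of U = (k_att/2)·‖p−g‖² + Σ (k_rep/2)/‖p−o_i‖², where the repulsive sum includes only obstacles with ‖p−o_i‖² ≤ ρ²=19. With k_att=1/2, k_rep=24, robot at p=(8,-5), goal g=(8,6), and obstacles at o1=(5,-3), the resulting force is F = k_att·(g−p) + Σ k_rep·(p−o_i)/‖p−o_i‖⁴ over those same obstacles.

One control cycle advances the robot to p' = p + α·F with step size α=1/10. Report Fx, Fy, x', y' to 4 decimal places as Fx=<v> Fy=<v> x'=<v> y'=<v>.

F_att = 1/2·(g−p) = 1/2·(0,11) = (0.0000,5.5000)
o1: d²=13 ≤ ρ²=19; F_rep = 24·(3,-2)/13² = (0.4260,-0.2840)
F = F_att + ΣF_rep = (0.4260,5.2160)
p' = p + 1/10·F = (8.0426,-4.4784)

Fx=0.4260 Fy=5.2160 x'=8.0426 y'=-4.4784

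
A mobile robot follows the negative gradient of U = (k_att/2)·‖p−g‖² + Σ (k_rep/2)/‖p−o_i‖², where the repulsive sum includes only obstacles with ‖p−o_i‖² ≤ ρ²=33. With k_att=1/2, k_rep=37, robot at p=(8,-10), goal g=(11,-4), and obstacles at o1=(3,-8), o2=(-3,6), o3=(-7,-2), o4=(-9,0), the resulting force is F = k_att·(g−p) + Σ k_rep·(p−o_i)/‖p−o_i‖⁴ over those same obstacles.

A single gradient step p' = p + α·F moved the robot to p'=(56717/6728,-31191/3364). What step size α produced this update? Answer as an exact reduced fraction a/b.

F_att = 1/2·(g−p) = 1/2·(3,6) = (1.5000,3.0000)
o1: d²=29 ≤ ρ²=33; F_rep = 37·(5,-2)/29² = (0.2200,-0.0880)
o2: d²=377 > ρ²=33 → inactive
o3: d²=289 > ρ²=33 → inactive
o4: d²=389 > ρ²=33 → inactive
F = F_att + ΣF_rep = (1.7200,2.9120)
Δp = p'−p = (0.4300,0.7280); α = Δx/Fx = (2893/6728) / (2893/1682) = 1/4
check: Δy/Fy = (2449/3364) / (2449/841) = 1/4 ✓

α = 1/4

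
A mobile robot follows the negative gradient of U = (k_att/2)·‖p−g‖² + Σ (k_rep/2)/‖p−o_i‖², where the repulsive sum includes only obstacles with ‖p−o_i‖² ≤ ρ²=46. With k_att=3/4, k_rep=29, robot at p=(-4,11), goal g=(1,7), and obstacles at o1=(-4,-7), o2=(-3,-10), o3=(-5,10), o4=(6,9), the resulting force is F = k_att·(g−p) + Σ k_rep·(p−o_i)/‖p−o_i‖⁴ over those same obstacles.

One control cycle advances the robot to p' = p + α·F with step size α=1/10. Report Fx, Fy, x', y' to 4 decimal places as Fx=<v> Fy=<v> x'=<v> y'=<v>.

Fx=11.0000 Fy=4.2500 x'=-2.9000 y'=11.4250

F_att = 3/4·(g−p) = 3/4·(5,-4) = (3.7500,-3.0000)
o1: d²=324 > ρ²=46 → inactive
o2: d²=442 > ρ²=46 → inactive
o3: d²=2 ≤ ρ²=46; F_rep = 29·(1,1)/2² = (7.2500,7.2500)
o4: d²=104 > ρ²=46 → inactive
F = F_att + ΣF_rep = (11.0000,4.2500)
p' = p + 1/10·F = (-2.9000,11.4250)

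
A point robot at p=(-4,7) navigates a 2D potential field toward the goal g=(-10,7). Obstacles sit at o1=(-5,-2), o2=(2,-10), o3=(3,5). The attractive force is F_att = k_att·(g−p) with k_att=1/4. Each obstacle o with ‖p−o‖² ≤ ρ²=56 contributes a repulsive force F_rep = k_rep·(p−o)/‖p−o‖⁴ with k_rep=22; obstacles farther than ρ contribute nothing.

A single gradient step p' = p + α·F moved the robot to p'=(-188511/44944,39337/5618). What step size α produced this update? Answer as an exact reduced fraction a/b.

F_att = 1/4·(g−p) = 1/4·(-6,0) = (-1.5000,0.0000)
o1: d²=82 > ρ²=56 → inactive
o2: d²=325 > ρ²=56 → inactive
o3: d²=53 ≤ ρ²=56; F_rep = 22·(-7,2)/53² = (-0.0548,0.0157)
F = F_att + ΣF_rep = (-1.5548,0.0157)
Δp = p'−p = (-0.1944,0.0020); α = Δx/Fx = (-8735/44944) / (-8735/5618) = 1/8
check: Δy/Fy = (11/5618) / (44/2809) = 1/8 ✓

α = 1/8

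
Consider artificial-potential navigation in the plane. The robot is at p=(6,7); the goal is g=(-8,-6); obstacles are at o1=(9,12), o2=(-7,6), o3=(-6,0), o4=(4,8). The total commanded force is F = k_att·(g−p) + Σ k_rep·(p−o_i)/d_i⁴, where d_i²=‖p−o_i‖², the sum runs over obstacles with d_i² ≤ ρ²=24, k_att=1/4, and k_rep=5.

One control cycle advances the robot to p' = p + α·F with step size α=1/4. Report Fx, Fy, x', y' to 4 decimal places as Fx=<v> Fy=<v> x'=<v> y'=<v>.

Fx=-3.1000 Fy=-3.4500 x'=5.2250 y'=6.1375

F_att = 1/4·(g−p) = 1/4·(-14,-13) = (-3.5000,-3.2500)
o1: d²=34 > ρ²=24 → inactive
o2: d²=170 > ρ²=24 → inactive
o3: d²=193 > ρ²=24 → inactive
o4: d²=5 ≤ ρ²=24; F_rep = 5·(2,-1)/5² = (0.4000,-0.2000)
F = F_att + ΣF_rep = (-3.1000,-3.4500)
p' = p + 1/4·F = (5.2250,6.1375)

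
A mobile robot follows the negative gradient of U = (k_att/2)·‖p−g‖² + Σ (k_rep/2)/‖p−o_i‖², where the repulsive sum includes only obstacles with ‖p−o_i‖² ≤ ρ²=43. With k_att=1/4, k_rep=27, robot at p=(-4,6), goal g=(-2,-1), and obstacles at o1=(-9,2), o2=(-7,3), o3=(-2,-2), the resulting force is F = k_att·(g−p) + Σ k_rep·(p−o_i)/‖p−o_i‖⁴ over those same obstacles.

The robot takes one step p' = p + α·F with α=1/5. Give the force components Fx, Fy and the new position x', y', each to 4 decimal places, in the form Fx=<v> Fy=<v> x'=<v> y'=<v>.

Fx=0.8303 Fy=-1.4358 x'=-3.8339 y'=5.7128

F_att = 1/4·(g−p) = 1/4·(2,-7) = (0.5000,-1.7500)
o1: d²=41 ≤ ρ²=43; F_rep = 27·(5,4)/41² = (0.0803,0.0642)
o2: d²=18 ≤ ρ²=43; F_rep = 27·(3,3)/18² = (0.2500,0.2500)
o3: d²=68 > ρ²=43 → inactive
F = F_att + ΣF_rep = (0.8303,-1.4358)
p' = p + 1/5·F = (-3.8339,5.7128)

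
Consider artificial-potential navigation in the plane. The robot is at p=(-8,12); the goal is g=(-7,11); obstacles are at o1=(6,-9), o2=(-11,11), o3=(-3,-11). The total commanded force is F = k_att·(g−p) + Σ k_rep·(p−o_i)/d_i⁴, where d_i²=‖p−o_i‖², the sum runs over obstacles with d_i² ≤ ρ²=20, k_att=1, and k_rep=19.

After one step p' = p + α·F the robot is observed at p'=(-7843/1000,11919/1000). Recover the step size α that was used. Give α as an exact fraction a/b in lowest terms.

F_att = 1·(g−p) = 1·(1,-1) = (1.0000,-1.0000)
o1: d²=637 > ρ²=20 → inactive
o2: d²=10 ≤ ρ²=20; F_rep = 19·(3,1)/10² = (0.5700,0.1900)
o3: d²=554 > ρ²=20 → inactive
F = F_att + ΣF_rep = (1.5700,-0.8100)
Δp = p'−p = (0.1570,-0.0810); α = Δx/Fx = (157/1000) / (157/100) = 1/10
check: Δy/Fy = (-81/1000) / (-81/100) = 1/10 ✓

α = 1/10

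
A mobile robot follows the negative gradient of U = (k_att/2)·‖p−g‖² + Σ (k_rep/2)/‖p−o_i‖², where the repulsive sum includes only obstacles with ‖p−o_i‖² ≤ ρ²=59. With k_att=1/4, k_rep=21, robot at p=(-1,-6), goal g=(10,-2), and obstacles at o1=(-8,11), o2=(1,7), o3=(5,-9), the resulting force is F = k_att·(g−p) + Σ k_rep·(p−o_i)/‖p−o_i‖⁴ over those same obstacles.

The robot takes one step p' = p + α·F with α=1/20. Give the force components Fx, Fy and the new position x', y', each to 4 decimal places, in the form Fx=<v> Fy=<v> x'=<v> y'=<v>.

F_att = 1/4·(g−p) = 1/4·(11,4) = (2.7500,1.0000)
o1: d²=338 > ρ²=59 → inactive
o2: d²=173 > ρ²=59 → inactive
o3: d²=45 ≤ ρ²=59; F_rep = 21·(-6,3)/45² = (-0.0622,0.0311)
F = F_att + ΣF_rep = (2.6878,1.0311)
p' = p + 1/20·F = (-0.8656,-5.9484)

Fx=2.6878 Fy=1.0311 x'=-0.8656 y'=-5.9484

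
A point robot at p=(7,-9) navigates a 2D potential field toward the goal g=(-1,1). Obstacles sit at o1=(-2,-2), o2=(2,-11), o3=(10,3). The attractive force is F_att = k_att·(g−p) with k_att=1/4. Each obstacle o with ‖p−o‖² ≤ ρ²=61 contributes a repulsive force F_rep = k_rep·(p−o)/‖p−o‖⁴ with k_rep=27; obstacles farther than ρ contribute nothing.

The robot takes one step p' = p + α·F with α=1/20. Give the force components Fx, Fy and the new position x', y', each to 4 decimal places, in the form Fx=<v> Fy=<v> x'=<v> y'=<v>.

F_att = 1/4·(g−p) = 1/4·(-8,10) = (-2.0000,2.5000)
o1: d²=130 > ρ²=61 → inactive
o2: d²=29 ≤ ρ²=61; F_rep = 27·(5,2)/29² = (0.1605,0.0642)
o3: d²=153 > ρ²=61 → inactive
F = F_att + ΣF_rep = (-1.8395,2.5642)
p' = p + 1/20·F = (6.9080,-8.8718)

Fx=-1.8395 Fy=2.5642 x'=6.9080 y'=-8.8718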